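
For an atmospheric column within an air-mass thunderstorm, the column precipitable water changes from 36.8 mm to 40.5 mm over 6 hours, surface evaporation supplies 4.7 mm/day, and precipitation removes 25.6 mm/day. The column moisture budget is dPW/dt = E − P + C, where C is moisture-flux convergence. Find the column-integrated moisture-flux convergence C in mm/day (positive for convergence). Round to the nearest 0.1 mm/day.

C ≈ 35.7 mm/day

dPW/dt = (40.5 − 36.8) mm / (6/24 day) = +14.800 mm/day.
C = dPW/dt − E + P = (+14.800) − 4.7 + 25.6 = 35.7 mm/day.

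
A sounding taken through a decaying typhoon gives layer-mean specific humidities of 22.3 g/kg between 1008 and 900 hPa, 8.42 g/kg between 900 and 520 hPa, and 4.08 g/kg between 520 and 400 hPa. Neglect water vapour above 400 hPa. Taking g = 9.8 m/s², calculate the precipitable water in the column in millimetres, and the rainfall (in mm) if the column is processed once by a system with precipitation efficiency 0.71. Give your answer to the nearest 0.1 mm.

PW ≈ 62.2 mm; rainfall ≈ 44.2 mm

Precipitable water is the column-integrated vapour mass per unit area: PW = (1/g) Σ q̄ Δp, with q in kg/kg and Δp in Pa (1 kg/m² of water = 1 mm).
Layer 1008–900 hPa: Δp = 108 hPa = 10800 Pa, q̄ = 0.0223 kg/kg → 0.0223 × 10800 / 9.8 = 24.58 mm
Layer 900–520 hPa: Δp = 380 hPa = 38000 Pa, q̄ = 0.00842 kg/kg → 0.00842 × 38000 / 9.8 = 32.65 mm
Layer 520–400 hPa: Δp = 120 hPa = 12000 Pa, q̄ = 0.00408 kg/kg → 0.00408 × 12000 / 9.8 = 5.00 mm
PW = 24.58 + 32.65 + 5.00 = 62.23 ≈ 62.2 mm.
Rainfall = ε × PW = 0.71 × 62.2 = 44.2 mm.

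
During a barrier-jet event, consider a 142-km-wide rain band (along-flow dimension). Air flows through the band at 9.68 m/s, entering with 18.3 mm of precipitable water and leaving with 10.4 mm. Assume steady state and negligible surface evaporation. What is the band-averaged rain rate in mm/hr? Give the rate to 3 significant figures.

R ≈ 1.94 mm/hr

Column moisture flux per unit crosswind length is F = V × PW.
Inflow: F_in = 9.68 × 18.3 = 177.144 mm·m/s
Outflow: F_out = 9.68 × 10.4 = 100.672 mm·m/s
Steady-state rate R = (F_in − F_out)/L = (177.144 − 100.672) / 142000 m = 5.385e-04 mm/s.
R = 5.385e-04 × 3600 = 1.94 mm/hr.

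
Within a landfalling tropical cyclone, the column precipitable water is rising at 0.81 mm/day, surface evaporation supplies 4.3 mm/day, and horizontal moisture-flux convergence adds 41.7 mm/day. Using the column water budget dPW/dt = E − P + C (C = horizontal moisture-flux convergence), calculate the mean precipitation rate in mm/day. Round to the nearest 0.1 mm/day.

dPW/dt = +0.81 mm/day.
P = E + C − dPW/dt = 4.3 + (41.7) − (+0.81) = 45.2 mm/day.

P ≈ 45.2 mm/day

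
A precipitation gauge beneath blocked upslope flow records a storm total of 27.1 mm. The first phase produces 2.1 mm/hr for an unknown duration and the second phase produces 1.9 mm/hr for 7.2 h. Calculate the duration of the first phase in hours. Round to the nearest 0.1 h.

Known phases: 1.9 × 7.2 = 13.68 mm.
Remaining depth = 27.1 − 13.68 = 13.42 mm.
Duration = 13.42 / 2.1 = 6.4 h.

duration ≈ 6.4 h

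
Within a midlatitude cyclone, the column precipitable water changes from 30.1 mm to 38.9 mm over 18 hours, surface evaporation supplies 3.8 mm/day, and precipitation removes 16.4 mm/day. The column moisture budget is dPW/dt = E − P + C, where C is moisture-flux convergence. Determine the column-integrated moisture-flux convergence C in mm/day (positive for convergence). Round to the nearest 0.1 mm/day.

C ≈ 24.3 mm/day

dPW/dt = (38.9 − 30.1) mm / (18/24 day) = +11.733 mm/day.
C = dPW/dt − E + P = (+11.733) − 3.8 + 16.4 = 24.3 mm/day.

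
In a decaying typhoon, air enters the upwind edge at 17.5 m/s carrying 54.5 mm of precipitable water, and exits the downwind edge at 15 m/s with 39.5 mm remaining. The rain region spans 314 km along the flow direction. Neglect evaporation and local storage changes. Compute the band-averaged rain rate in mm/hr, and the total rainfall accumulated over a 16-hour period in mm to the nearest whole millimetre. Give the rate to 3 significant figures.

Column moisture flux per unit crosswind length is F = V × PW.
Inflow: F_in = 17.5 × 54.5 = 953.75 mm·m/s
Outflow: F_out = 15 × 39.5 = 592.5 mm·m/s
Steady-state rate R = (F_in − F_out)/L = (953.75 − 592.5) / 314000 m = 1.150e-03 mm/s.
R = 1.150e-03 × 3600 = 4.14 mm/hr.
Over 16 h: total = 4.14 × 16 = 66.24 ≈ 66 mm.

R ≈ 4.14 mm/hr; total ≈ 66 mm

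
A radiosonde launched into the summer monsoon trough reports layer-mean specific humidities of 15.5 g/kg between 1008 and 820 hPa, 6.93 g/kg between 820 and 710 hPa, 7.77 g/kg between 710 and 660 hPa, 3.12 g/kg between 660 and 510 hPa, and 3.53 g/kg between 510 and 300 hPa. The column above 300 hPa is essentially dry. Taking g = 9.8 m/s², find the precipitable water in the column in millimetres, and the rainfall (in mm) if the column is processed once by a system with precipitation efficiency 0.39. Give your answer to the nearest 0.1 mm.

Precipitable water is the column-integrated vapour mass per unit area: PW = (1/g) Σ q̄ Δp, with q in kg/kg and Δp in Pa (1 kg/m² of water = 1 mm).
Layer 1008–820 hPa: Δp = 188 hPa = 18800 Pa, q̄ = 0.0155 kg/kg → 0.0155 × 18800 / 9.8 = 29.73 mm
Layer 820–710 hPa: Δp = 110 hPa = 11000 Pa, q̄ = 0.00693 kg/kg → 0.00693 × 11000 / 9.8 = 7.78 mm
Layer 710–660 hPa: Δp = 50 hPa = 5000 Pa, q̄ = 0.00777 kg/kg → 0.00777 × 5000 / 9.8 = 3.96 mm
Layer 660–510 hPa: Δp = 150 hPa = 15000 Pa, q̄ = 0.00312 kg/kg → 0.00312 × 15000 / 9.8 = 4.78 mm
Layer 510–300 hPa: Δp = 210 hPa = 21000 Pa, q̄ = 0.00353 kg/kg → 0.00353 × 21000 / 9.8 = 7.56 mm
PW = 29.73 + 7.78 + 3.96 + 4.78 + 7.56 = 53.81 ≈ 53.8 mm.
Rainfall = ε × PW = 0.39 × 53.8 = 21.0 mm.

PW ≈ 53.8 mm; rainfall ≈ 21.0 mm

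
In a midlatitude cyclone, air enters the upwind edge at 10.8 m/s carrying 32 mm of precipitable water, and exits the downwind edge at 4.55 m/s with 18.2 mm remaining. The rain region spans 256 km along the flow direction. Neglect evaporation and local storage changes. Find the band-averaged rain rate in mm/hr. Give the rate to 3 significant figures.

Column moisture flux per unit crosswind length is F = V × PW.
Inflow: F_in = 10.8 × 32 = 345.6 mm·m/s
Outflow: F_out = 4.55 × 18.2 = 82.81 mm·m/s
Steady-state rate R = (F_in − F_out)/L = (345.6 − 82.81) / 256000 m = 1.027e-03 mm/s.
R = 1.027e-03 × 3600 = 3.70 mm/hr.

R ≈ 3.70 mm/hr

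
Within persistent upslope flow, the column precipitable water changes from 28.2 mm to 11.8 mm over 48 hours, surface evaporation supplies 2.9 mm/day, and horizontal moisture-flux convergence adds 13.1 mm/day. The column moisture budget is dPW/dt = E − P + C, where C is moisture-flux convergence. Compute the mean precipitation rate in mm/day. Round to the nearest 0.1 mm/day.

P ≈ 24.2 mm/day

dPW/dt = (11.8 − 28.2) mm / (48/24 day) = -8.200 mm/day.
P = E + C − dPW/dt = 2.9 + (13.1) − (-8.200) = 24.2 mm/day.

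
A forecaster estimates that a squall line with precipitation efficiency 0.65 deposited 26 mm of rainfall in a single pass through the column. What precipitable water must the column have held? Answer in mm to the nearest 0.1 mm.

PW ≈ 40.0 mm

PW = rainfall / ε = 26 / 0.65 = 40.0 mm.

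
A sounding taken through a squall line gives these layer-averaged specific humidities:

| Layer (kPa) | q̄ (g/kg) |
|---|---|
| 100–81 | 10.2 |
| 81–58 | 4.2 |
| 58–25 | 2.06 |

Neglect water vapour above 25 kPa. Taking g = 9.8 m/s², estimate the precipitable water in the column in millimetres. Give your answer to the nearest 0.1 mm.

Precipitable water is the column-integrated vapour mass per unit area: PW = (1/g) Σ q̄ Δp, with q in kg/kg and Δp in Pa (1 kg/m² of water = 1 mm).
Layer 100–81 kPa: Δp = 190 hPa = 19000 Pa, q̄ = 0.0102 kg/kg → 0.0102 × 19000 / 9.8 = 19.78 mm
Layer 81–58 kPa: Δp = 230 hPa = 23000 Pa, q̄ = 0.0042 kg/kg → 0.0042 × 23000 / 9.8 = 9.86 mm
Layer 58–25 kPa: Δp = 330 hPa = 33000 Pa, q̄ = 0.00206 kg/kg → 0.00206 × 33000 / 9.8 = 6.94 mm
PW = 19.78 + 9.86 + 6.94 = 36.58 ≈ 36.6 mm.

PW ≈ 36.6 mm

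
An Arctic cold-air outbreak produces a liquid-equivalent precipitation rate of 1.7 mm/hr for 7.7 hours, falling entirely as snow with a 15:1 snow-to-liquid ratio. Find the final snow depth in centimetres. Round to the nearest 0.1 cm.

snow depth ≈ 19.6 cm

Liquid-equivalent depth = 1.7 × 7.7 = 13.09 mm.
Snow depth = 13.09 mm × 15 = 196.35 mm = 19.6 cm.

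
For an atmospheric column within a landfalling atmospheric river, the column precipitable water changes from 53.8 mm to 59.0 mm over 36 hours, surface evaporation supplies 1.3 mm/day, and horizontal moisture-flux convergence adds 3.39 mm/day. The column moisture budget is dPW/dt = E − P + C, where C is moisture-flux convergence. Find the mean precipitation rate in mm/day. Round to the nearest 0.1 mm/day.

P ≈ 1.2 mm/day

dPW/dt = (59.0 − 53.8) mm / (36/24 day) = +3.467 mm/day.
P = E + C − dPW/dt = 1.3 + (3.39) − (+3.467) = 1.2 mm/day.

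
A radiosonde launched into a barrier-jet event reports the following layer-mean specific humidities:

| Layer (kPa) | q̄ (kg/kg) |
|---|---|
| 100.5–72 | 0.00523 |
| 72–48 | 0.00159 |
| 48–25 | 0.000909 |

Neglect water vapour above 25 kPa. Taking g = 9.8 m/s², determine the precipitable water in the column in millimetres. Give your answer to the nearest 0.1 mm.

Precipitable water is the column-integrated vapour mass per unit area: PW = (1/g) Σ q̄ Δp, with q in kg/kg and Δp in Pa (1 kg/m² of water = 1 mm).
Layer 100.5–72 kPa: Δp = 285 hPa = 28500 Pa, q̄ = 0.00523 kg/kg → 0.00523 × 28500 / 9.8 = 15.21 mm
Layer 72–48 kPa: Δp = 240 hPa = 24000 Pa, q̄ = 0.00159 kg/kg → 0.00159 × 24000 / 9.8 = 3.89 mm
Layer 48–25 kPa: Δp = 230 hPa = 23000 Pa, q̄ = 0.000909 kg/kg → 0.000909 × 23000 / 9.8 = 2.13 mm
PW = 15.21 + 3.89 + 2.13 = 21.23 ≈ 21.2 mm.

PW ≈ 21.2 mm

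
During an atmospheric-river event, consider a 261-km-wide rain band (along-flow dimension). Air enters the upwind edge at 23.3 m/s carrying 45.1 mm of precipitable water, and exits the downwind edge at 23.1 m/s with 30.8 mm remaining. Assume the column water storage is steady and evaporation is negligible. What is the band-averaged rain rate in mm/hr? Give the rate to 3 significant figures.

Column moisture flux per unit crosswind length is F = V × PW.
Inflow: F_in = 23.3 × 45.1 = 1050.83 mm·m/s
Outflow: F_out = 23.1 × 30.8 = 711.48 mm·m/s
Steady-state rate R = (F_in − F_out)/L = (1050.83 − 711.48) / 261000 m = 1.300e-03 mm/s.
R = 1.300e-03 × 3600 = 4.68 mm/hr.

R ≈ 4.68 mm/hr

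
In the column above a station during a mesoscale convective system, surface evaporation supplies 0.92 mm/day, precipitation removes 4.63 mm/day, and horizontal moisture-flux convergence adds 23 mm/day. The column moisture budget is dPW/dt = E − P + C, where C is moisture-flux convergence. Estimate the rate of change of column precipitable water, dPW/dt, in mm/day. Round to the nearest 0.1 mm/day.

dPW/dt = E − P + C = 0.92 − 4.63 + (23) = 19.3 mm/day.

dPW/dt ≈ 19.3 mm/day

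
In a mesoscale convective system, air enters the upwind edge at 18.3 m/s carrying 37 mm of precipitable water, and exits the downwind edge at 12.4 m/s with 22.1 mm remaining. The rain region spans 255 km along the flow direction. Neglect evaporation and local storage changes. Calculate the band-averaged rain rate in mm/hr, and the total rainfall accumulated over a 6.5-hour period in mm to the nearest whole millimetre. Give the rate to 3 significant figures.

R ≈ 5.69 mm/hr; total ≈ 37 mm

Column moisture flux per unit crosswind length is F = V × PW.
Inflow: F_in = 18.3 × 37 = 677.1 mm·m/s
Outflow: F_out = 12.4 × 22.1 = 274.04 mm·m/s
Steady-state rate R = (F_in − F_out)/L = (677.1 − 274.04) / 255000 m = 1.581e-03 mm/s.
R = 1.581e-03 × 3600 = 5.69 mm/hr.
Over 6.5 h: total = 5.69 × 6.5 = 36.985 ≈ 37 mm.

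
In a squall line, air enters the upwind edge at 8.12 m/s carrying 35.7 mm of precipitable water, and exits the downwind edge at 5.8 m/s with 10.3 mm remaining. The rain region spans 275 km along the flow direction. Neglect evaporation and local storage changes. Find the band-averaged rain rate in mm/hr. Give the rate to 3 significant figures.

R ≈ 3.01 mm/hr

Column moisture flux per unit crosswind length is F = V × PW.
Inflow: F_in = 8.12 × 35.7 = 289.884 mm·m/s
Outflow: F_out = 5.8 × 10.3 = 59.74 mm·m/s
Steady-state rate R = (F_in − F_out)/L = (289.884 − 59.74) / 275000 m = 8.369e-04 mm/s.
R = 8.369e-04 × 3600 = 3.01 mm/hr.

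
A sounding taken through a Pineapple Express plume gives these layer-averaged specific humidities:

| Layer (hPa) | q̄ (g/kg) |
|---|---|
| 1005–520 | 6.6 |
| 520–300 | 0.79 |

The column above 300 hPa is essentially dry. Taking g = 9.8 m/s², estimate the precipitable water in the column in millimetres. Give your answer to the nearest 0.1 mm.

Precipitable water is the column-integrated vapour mass per unit area: PW = (1/g) Σ q̄ Δp, with q in kg/kg and Δp in Pa (1 kg/m² of water = 1 mm).
Layer 1005–520 hPa: Δp = 485 hPa = 48500 Pa, q̄ = 0.0066 kg/kg → 0.0066 × 48500 / 9.8 = 32.66 mm
Layer 520–300 hPa: Δp = 220 hPa = 22000 Pa, q̄ = 0.00079 kg/kg → 0.00079 × 22000 / 9.8 = 1.77 mm
PW = 32.66 + 1.77 = 34.43 ≈ 34.4 mm.

PW ≈ 34.4 mm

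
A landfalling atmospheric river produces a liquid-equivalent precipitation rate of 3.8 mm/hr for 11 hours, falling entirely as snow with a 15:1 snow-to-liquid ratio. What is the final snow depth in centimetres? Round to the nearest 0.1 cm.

Liquid-equivalent depth = 3.8 × 11 = 41.8 mm.
Snow depth = 41.8 mm × 15 = 627 mm = 62.7 cm.

snow depth ≈ 62.7 cm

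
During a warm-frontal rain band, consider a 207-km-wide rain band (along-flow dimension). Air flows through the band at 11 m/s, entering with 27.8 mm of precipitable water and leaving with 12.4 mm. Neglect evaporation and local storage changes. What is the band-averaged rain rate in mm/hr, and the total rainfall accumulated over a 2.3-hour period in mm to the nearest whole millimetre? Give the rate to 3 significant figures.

Column moisture flux per unit crosswind length is F = V × PW.
Inflow: F_in = 11 × 27.8 = 305.8 mm·m/s
Outflow: F_out = 11 × 12.4 = 136.4 mm·m/s
Steady-state rate R = (F_in − F_out)/L = (305.8 − 136.4) / 207000 m = 8.184e-04 mm/s.
R = 8.184e-04 × 3600 = 2.95 mm/hr.
Over 2.3 h: total = 2.95 × 2.3 = 6.785 ≈ 7 mm.

R ≈ 2.95 mm/hr; total ≈ 7 mm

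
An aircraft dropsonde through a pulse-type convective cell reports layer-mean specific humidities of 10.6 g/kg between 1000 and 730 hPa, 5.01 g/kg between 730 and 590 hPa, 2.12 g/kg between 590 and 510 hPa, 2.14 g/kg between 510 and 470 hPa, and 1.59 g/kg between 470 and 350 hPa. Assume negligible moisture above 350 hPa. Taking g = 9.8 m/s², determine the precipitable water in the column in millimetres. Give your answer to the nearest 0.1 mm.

PW ≈ 40.9 mm

Precipitable water is the column-integrated vapour mass per unit area: PW = (1/g) Σ q̄ Δp, with q in kg/kg and Δp in Pa (1 kg/m² of water = 1 mm).
Layer 1000–730 hPa: Δp = 270 hPa = 27000 Pa, q̄ = 0.0106 kg/kg → 0.0106 × 27000 / 9.8 = 29.20 mm
Layer 730–590 hPa: Δp = 140 hPa = 14000 Pa, q̄ = 0.00501 kg/kg → 0.00501 × 14000 / 9.8 = 7.16 mm
Layer 590–510 hPa: Δp = 80 hPa = 8000 Pa, q̄ = 0.00212 kg/kg → 0.00212 × 8000 / 9.8 = 1.73 mm
Layer 510–470 hPa: Δp = 40 hPa = 4000 Pa, q̄ = 0.00214 kg/kg → 0.00214 × 4000 / 9.8 = 0.87 mm
Layer 470–350 hPa: Δp = 120 hPa = 12000 Pa, q̄ = 0.00159 kg/kg → 0.00159 × 12000 / 9.8 = 1.95 mm
PW = 29.20 + 7.16 + 1.73 + 0.87 + 1.95 = 40.91 ≈ 40.9 mm.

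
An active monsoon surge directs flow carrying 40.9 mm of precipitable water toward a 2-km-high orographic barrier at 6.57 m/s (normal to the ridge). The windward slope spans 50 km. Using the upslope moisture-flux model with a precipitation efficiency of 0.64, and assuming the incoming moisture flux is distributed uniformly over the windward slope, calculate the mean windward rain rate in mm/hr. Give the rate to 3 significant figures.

R ≈ 12.4 mm/hr

Incoming column moisture flux per unit ridge length: F = V × PW = 6.57 × 40.9 = 268.713 mm·m/s.
Spread over the 50 km slope with efficiency ε = 0.64: R = ε·F/W = 0.64 × 268.713 / 50000 m = 3.440e-03 mm/s.
R = 3.440e-03 × 3600 = 12.4 mm/hr.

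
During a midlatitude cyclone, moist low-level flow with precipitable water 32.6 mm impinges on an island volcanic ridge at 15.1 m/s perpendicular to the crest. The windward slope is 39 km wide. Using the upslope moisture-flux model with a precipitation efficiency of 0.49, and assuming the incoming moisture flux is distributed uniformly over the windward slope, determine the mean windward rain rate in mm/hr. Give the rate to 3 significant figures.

Incoming column moisture flux per unit ridge length: F = V × PW = 15.1 × 32.6 = 492.26 mm·m/s.
Spread over the 39 km slope with efficiency ε = 0.49: R = ε·F/W = 0.49 × 492.26 / 39000 m = 6.185e-03 mm/s.
R = 6.185e-03 × 3600 = 22.3 mm/hr.

R ≈ 22.3 mm/hr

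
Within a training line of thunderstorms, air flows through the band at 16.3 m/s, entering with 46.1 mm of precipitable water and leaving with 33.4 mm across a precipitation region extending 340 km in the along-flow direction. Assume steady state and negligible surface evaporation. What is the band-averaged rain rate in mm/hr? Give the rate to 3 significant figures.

Column moisture flux per unit crosswind length is F = V × PW.
Inflow: F_in = 16.3 × 46.1 = 751.43 mm·m/s
Outflow: F_out = 16.3 × 33.4 = 544.42 mm·m/s
Steady-state rate R = (F_in − F_out)/L = (751.43 − 544.42) / 340000 m = 6.089e-04 mm/s.
R = 6.089e-04 × 3600 = 2.19 mm/hr.

R ≈ 2.19 mm/hr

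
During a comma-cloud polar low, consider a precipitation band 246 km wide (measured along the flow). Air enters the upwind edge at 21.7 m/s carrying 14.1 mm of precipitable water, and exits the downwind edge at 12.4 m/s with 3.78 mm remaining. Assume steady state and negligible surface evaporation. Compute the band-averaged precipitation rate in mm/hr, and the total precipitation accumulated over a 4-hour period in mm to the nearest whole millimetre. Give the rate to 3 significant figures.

R ≈ 3.79 mm/hr; total ≈ 15 mm

Column moisture flux per unit crosswind length is F = V × PW.
Inflow: F_in = 21.7 × 14.1 = 305.97 mm·m/s
Outflow: F_out = 12.4 × 3.78 = 46.872 mm·m/s
Steady-state rate R = (F_in − F_out)/L = (305.97 − 46.872) / 246000 m = 1.053e-03 mm/s.
R = 1.053e-03 × 3600 = 3.79 mm/hr.
Over 4 h: total = 3.79 × 4 = 15.16 ≈ 15 mm.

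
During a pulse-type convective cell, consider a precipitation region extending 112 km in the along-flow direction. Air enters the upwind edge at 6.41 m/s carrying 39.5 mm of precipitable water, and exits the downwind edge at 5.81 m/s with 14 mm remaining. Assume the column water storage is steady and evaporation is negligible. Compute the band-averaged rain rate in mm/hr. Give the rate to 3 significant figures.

Column moisture flux per unit crosswind length is F = V × PW.
Inflow: F_in = 6.41 × 39.5 = 253.195 mm·m/s
Outflow: F_out = 5.81 × 14 = 81.34 mm·m/s
Steady-state rate R = (F_in − F_out)/L = (253.195 − 81.34) / 112000 m = 1.534e-03 mm/s.
R = 1.534e-03 × 3600 = 5.52 mm/hr.

R ≈ 5.52 mm/hr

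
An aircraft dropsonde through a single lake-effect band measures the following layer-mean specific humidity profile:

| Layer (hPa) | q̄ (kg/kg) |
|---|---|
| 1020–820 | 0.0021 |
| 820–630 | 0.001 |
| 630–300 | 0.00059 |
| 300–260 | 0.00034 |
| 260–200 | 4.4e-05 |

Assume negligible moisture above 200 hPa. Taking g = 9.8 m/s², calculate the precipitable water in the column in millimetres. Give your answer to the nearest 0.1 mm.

Precipitable water is the column-integrated vapour mass per unit area: PW = (1/g) Σ q̄ Δp, with q in kg/kg and Δp in Pa (1 kg/m² of water = 1 mm).
Layer 1020–820 hPa: Δp = 200 hPa = 20000 Pa, q̄ = 0.0021 kg/kg → 0.0021 × 20000 / 9.8 = 4.29 mm
Layer 820–630 hPa: Δp = 190 hPa = 19000 Pa, q̄ = 0.001 kg/kg → 0.001 × 19000 / 9.8 = 1.94 mm
Layer 630–300 hPa: Δp = 330 hPa = 33000 Pa, q̄ = 0.00059 kg/kg → 0.00059 × 33000 / 9.8 = 1.99 mm
Layer 300–260 hPa: Δp = 40 hPa = 4000 Pa, q̄ = 0.00034 kg/kg → 0.00034 × 4000 / 9.8 = 0.14 mm
Layer 260–200 hPa: Δp = 60 hPa = 6000 Pa, q̄ = 4.4e-05 kg/kg → 4.4e-05 × 6000 / 9.8 = 0.03 mm
PW = 4.29 + 1.94 + 1.99 + 0.14 + 0.03 = 8.39 ≈ 8.4 mm.

PW ≈ 8.4 mm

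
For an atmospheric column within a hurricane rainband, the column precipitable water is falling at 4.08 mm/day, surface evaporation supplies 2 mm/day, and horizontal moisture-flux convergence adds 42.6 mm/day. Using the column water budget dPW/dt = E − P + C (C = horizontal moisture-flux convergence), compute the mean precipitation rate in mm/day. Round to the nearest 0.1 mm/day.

P ≈ 48.7 mm/day

dPW/dt = -4.08 mm/day.
P = E + C − dPW/dt = 2 + (42.6) − (-4.08) = 48.7 mm/day.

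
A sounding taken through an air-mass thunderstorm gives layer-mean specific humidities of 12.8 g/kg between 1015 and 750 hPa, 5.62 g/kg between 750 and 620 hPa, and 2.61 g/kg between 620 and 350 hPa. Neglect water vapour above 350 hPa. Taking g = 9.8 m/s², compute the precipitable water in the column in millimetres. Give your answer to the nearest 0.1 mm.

Precipitable water is the column-integrated vapour mass per unit area: PW = (1/g) Σ q̄ Δp, with q in kg/kg and Δp in Pa (1 kg/m² of water = 1 mm).
Layer 1015–750 hPa: Δp = 265 hPa = 26500 Pa, q̄ = 0.0128 kg/kg → 0.0128 × 26500 / 9.8 = 34.61 mm
Layer 750–620 hPa: Δp = 130 hPa = 13000 Pa, q̄ = 0.00562 kg/kg → 0.00562 × 13000 / 9.8 = 7.46 mm
Layer 620–350 hPa: Δp = 270 hPa = 27000 Pa, q̄ = 0.00261 kg/kg → 0.00261 × 27000 / 9.8 = 7.19 mm
PW = 34.61 + 7.46 + 7.19 = 49.26 ≈ 49.3 mm.

PW ≈ 49.3 mm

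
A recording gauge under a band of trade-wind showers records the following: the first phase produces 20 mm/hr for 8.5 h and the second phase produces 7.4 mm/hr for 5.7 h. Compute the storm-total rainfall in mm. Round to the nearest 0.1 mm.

total ≈ 212.2 mm

Total = Σ Rᵢ Δtᵢ = 20 × 8.5 + 7.4 × 5.7
      = 170 + 42.18 = 212.2 mm.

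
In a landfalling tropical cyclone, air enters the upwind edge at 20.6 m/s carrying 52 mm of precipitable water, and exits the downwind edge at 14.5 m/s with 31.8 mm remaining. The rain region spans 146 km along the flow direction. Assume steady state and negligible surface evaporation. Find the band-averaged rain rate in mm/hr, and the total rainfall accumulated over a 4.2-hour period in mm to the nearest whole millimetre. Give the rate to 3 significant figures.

Column moisture flux per unit crosswind length is F = V × PW.
Inflow: F_in = 20.6 × 52 = 1071.2 mm·m/s
Outflow: F_out = 14.5 × 31.8 = 461.1 mm·m/s
Steady-state rate R = (F_in − F_out)/L = (1071.2 − 461.1) / 146000 m = 4.179e-03 mm/s.
R = 4.179e-03 × 3600 = 15.0 mm/hr.
Over 4.2 h: total = 15.0 × 4.2 = 63 mm.

R ≈ 15.0 mm/hr; total ≈ 63 mm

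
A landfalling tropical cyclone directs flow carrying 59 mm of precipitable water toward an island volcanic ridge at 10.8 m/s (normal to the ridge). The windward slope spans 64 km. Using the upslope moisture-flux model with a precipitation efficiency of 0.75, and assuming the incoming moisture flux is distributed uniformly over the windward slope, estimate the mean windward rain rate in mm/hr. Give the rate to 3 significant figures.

Incoming column moisture flux per unit ridge length: F = V × PW = 10.8 × 59 = 637.2 mm·m/s.
Spread over the 64 km slope with efficiency ε = 0.75: R = ε·F/W = 0.75 × 637.2 / 64000 m = 7.467e-03 mm/s.
R = 7.467e-03 × 3600 = 26.9 mm/hr.

R ≈ 26.9 mm/hr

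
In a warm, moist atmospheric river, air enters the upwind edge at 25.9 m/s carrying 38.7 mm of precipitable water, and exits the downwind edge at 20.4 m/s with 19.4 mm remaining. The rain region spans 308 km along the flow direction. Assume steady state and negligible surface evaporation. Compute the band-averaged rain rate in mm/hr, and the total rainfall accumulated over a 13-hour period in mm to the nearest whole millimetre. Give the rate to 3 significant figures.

R ≈ 7.09 mm/hr; total ≈ 92 mm

Column moisture flux per unit crosswind length is F = V × PW.
Inflow: F_in = 25.9 × 38.7 = 1002.33 mm·m/s
Outflow: F_out = 20.4 × 19.4 = 395.76 mm·m/s
Steady-state rate R = (F_in − F_out)/L = (1002.33 − 395.76) / 308000 m = 1.969e-03 mm/s.
R = 1.969e-03 × 3600 = 7.09 mm/hr.
Over 13 h: total = 7.09 × 13 = 92.17 ≈ 92 mm.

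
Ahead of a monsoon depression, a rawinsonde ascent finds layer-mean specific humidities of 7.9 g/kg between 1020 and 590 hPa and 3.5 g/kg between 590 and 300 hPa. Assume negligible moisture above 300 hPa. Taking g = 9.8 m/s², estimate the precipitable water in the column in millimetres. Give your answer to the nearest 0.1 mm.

Precipitable water is the column-integrated vapour mass per unit area: PW = (1/g) Σ q̄ Δp, with q in kg/kg and Δp in Pa (1 kg/m² of water = 1 mm).
Layer 1020–590 hPa: Δp = 430 hPa = 43000 Pa, q̄ = 0.0079 kg/kg → 0.0079 × 43000 / 9.8 = 34.66 mm
Layer 590–300 hPa: Δp = 290 hPa = 29000 Pa, q̄ = 0.0035 kg/kg → 0.0035 × 29000 / 9.8 = 10.36 mm
PW = 34.66 + 10.36 = 45.02 ≈ 45.0 mm.

PW ≈ 45.0 mm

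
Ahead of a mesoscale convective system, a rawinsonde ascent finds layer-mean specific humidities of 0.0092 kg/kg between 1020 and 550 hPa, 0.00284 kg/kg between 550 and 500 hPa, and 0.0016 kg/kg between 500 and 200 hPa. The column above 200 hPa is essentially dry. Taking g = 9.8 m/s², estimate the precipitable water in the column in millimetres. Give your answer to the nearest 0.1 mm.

Precipitable water is the column-integrated vapour mass per unit area: PW = (1/g) Σ q̄ Δp, with q in kg/kg and Δp in Pa (1 kg/m² of water = 1 mm).
Layer 1020–550 hPa: Δp = 470 hPa = 47000 Pa, q̄ = 0.0092 kg/kg → 0.0092 × 47000 / 9.8 = 44.12 mm
Layer 550–500 hPa: Δp = 50 hPa = 5000 Pa, q̄ = 0.00284 kg/kg → 0.00284 × 5000 / 9.8 = 1.45 mm
Layer 500–200 hPa: Δp = 300 hPa = 30000 Pa, q̄ = 0.0016 kg/kg → 0.0016 × 30000 / 9.8 = 4.90 mm
PW = 44.12 + 1.45 + 4.90 = 50.47 ≈ 50.5 mm.

PW ≈ 50.5 mm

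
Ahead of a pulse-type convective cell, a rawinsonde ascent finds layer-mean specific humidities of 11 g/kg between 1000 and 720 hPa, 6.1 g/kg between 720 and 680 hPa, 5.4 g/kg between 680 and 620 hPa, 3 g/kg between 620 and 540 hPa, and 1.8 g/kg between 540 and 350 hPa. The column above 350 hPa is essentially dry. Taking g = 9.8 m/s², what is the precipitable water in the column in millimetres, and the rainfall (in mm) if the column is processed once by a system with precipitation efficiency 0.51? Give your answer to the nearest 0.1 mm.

Precipitable water is the column-integrated vapour mass per unit area: PW = (1/g) Σ q̄ Δp, with q in kg/kg and Δp in Pa (1 kg/m² of water = 1 mm).
Layer 1000–720 hPa: Δp = 280 hPa = 28000 Pa, q̄ = 0.011 kg/kg → 0.011 × 28000 / 9.8 = 31.43 mm
Layer 720–680 hPa: Δp = 40 hPa = 4000 Pa, q̄ = 0.0061 kg/kg → 0.0061 × 4000 / 9.8 = 2.49 mm
Layer 680–620 hPa: Δp = 60 hPa = 6000 Pa, q̄ = 0.0054 kg/kg → 0.0054 × 6000 / 9.8 = 3.31 mm
Layer 620–540 hPa: Δp = 80 hPa = 8000 Pa, q̄ = 0.003 kg/kg → 0.003 × 8000 / 9.8 = 2.45 mm
Layer 540–350 hPa: Δp = 190 hPa = 19000 Pa, q̄ = 0.0018 kg/kg → 0.0018 × 19000 / 9.8 = 3.49 mm
PW = 31.43 + 2.49 + 3.31 + 2.45 + 3.49 = 43.17 ≈ 43.2 mm.
Rainfall = ε × PW = 0.51 × 43.2 = 22.0 mm.

PW ≈ 43.2 mm; rainfall ≈ 22.0 mm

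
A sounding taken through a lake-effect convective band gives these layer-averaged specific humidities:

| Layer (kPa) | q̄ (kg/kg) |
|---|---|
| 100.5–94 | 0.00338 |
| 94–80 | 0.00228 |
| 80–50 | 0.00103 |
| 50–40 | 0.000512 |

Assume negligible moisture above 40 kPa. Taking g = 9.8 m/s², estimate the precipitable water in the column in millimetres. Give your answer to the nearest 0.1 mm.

Precipitable water is the column-integrated vapour mass per unit area: PW = (1/g) Σ q̄ Δp, with q in kg/kg and Δp in Pa (1 kg/m² of water = 1 mm).
Layer 100.5–94 kPa: Δp = 65 hPa = 6500 Pa, q̄ = 0.00338 kg/kg → 0.00338 × 6500 / 9.8 = 2.24 mm
Layer 94–80 kPa: Δp = 140 hPa = 14000 Pa, q̄ = 0.00228 kg/kg → 0.00228 × 14000 / 9.8 = 3.26 mm
Layer 80–50 kPa: Δp = 300 hPa = 30000 Pa, q̄ = 0.00103 kg/kg → 0.00103 × 30000 / 9.8 = 3.15 mm
Layer 50–40 kPa: Δp = 100 hPa = 10000 Pa, q̄ = 0.000512 kg/kg → 0.000512 × 10000 / 9.8 = 0.52 mm
PW = 2.24 + 3.26 + 3.15 + 0.52 = 9.17 ≈ 9.2 mm.

PW ≈ 9.2 mm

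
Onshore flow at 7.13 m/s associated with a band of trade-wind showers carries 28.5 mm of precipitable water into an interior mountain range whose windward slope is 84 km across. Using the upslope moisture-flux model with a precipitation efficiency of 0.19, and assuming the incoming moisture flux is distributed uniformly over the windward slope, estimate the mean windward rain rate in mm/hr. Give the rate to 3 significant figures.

R ≈ 1.65 mm/hr

Incoming column moisture flux per unit ridge length: F = V × PW = 7.13 × 28.5 = 203.205 mm·m/s.
Spread over the 84 km slope with efficiency ε = 0.19: R = ε·F/W = 0.19 × 203.205 / 84000 m = 4.596e-04 mm/s.
R = 4.596e-04 × 3600 = 1.65 mm/hr.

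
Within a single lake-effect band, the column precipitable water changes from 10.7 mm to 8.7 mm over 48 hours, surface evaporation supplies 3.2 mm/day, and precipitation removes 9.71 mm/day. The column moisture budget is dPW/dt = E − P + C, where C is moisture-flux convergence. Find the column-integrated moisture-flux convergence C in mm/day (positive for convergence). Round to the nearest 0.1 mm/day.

C ≈ 5.5 mm/day

dPW/dt = (8.7 − 10.7) mm / (48/24 day) = -1.000 mm/day.
C = dPW/dt − E + P = (-1.000) − 3.2 + 9.71 = 5.5 mm/day.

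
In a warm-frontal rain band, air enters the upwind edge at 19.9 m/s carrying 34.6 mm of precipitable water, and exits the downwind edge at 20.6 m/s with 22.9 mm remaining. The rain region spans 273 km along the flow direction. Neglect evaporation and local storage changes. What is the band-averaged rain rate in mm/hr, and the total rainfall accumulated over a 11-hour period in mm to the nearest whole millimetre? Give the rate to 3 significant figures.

Column moisture flux per unit crosswind length is F = V × PW.
Inflow: F_in = 19.9 × 34.6 = 688.54 mm·m/s
Outflow: F_out = 20.6 × 22.9 = 471.74 mm·m/s
Steady-state rate R = (F_in − F_out)/L = (688.54 − 471.74) / 273000 m = 7.941e-04 mm/s.
R = 7.941e-04 × 3600 = 2.86 mm/hr.
Over 11 h: total = 2.86 × 11 = 31.46 ≈ 31 mm.

R ≈ 2.86 mm/hr; total ≈ 31 mm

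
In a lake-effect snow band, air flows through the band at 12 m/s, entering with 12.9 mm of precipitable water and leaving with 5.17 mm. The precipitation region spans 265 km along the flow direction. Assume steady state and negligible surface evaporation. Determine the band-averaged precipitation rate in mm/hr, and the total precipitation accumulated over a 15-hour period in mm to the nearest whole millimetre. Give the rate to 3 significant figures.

Column moisture flux per unit crosswind length is F = V × PW.
Inflow: F_in = 12 × 12.9 = 154.8 mm·m/s
Outflow: F_out = 12 × 5.17 = 62.04 mm·m/s
Steady-state rate R = (F_in − F_out)/L = (154.8 − 62.04) / 265000 m = 3.500e-04 mm/s.
R = 3.500e-04 × 3600 = 1.26 mm/hr.
Over 15 h: total = 1.26 × 15 = 18.9 ≈ 19 mm.

R ≈ 1.26 mm/hr; total ≈ 19 mm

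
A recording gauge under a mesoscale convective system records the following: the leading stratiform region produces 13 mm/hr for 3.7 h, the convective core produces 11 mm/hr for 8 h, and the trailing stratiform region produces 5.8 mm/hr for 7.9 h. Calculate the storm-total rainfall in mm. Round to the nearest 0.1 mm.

Total = Σ Rᵢ Δtᵢ = 13 × 3.7 + 11 × 8 + 5.8 × 7.9
      = 48.1 + 88 + 45.82 = 181.9 mm.

total ≈ 181.9 mm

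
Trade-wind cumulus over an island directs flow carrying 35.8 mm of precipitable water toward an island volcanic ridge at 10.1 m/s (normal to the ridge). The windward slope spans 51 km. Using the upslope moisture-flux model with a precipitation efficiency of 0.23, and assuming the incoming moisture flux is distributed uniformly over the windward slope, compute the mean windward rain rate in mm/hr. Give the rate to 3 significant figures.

Incoming column moisture flux per unit ridge length: F = V × PW = 10.1 × 35.8 = 361.58 mm·m/s.
Spread over the 51 km slope with efficiency ε = 0.23: R = ε·F/W = 0.23 × 361.58 / 51000 m = 1.631e-03 mm/s.
R = 1.631e-03 × 3600 = 5.87 mm/hr.

R ≈ 5.87 mm/hr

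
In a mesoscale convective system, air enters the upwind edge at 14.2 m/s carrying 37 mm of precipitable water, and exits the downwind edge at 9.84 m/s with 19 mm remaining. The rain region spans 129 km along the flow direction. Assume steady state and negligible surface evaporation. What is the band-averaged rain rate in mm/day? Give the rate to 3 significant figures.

R ≈ 227 mm/day

Column moisture flux per unit crosswind length is F = V × PW.
Inflow: F_in = 14.2 × 37 = 525.4 mm·m/s
Outflow: F_out = 9.84 × 19 = 186.96 mm·m/s
Steady-state rate R = (F_in − F_out)/L = (525.4 − 186.96) / 129000 m = 2.624e-03 mm/s.
R = 2.624e-03 × 3600 × 24 = 227 mm/day.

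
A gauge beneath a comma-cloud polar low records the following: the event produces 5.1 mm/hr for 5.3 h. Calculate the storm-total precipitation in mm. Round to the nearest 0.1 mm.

total ≈ 27.0 mm

Total = Σ Rᵢ Δtᵢ = 5.1 × 5.3
      = 27.03 = 27.0 mm.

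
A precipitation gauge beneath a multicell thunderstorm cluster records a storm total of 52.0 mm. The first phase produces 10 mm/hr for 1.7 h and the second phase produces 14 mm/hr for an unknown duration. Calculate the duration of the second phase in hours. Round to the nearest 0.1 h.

Known phases: 10 × 1.7 = 17 mm.
Remaining depth = 52.0 − 17 = 35 mm.
Duration = 35 / 14 = 2.5 h.

duration ≈ 2.5 h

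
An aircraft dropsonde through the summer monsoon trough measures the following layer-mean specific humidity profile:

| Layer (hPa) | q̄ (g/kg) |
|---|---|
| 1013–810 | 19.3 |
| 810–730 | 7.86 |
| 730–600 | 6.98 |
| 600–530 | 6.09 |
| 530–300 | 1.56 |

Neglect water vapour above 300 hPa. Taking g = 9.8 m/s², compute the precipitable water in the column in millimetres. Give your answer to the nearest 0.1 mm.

PW ≈ 63.7 mm

Precipitable water is the column-integrated vapour mass per unit area: PW = (1/g) Σ q̄ Δp, with q in kg/kg and Δp in Pa (1 kg/m² of water = 1 mm).
Layer 1013–810 hPa: Δp = 203 hPa = 20300 Pa, q̄ = 0.0193 kg/kg → 0.0193 × 20300 / 9.8 = 39.98 mm
Layer 810–730 hPa: Δp = 80 hPa = 8000 Pa, q̄ = 0.00786 kg/kg → 0.00786 × 8000 / 9.8 = 6.42 mm
Layer 730–600 hPa: Δp = 130 hPa = 13000 Pa, q̄ = 0.00698 kg/kg → 0.00698 × 13000 / 9.8 = 9.26 mm
Layer 600–530 hPa: Δp = 70 hPa = 7000 Pa, q̄ = 0.00609 kg/kg → 0.00609 × 7000 / 9.8 = 4.35 mm
Layer 530–300 hPa: Δp = 230 hPa = 23000 Pa, q̄ = 0.00156 kg/kg → 0.00156 × 23000 / 9.8 = 3.66 mm
PW = 39.98 + 6.42 + 9.26 + 4.35 + 3.66 = 63.67 ≈ 63.7 mm.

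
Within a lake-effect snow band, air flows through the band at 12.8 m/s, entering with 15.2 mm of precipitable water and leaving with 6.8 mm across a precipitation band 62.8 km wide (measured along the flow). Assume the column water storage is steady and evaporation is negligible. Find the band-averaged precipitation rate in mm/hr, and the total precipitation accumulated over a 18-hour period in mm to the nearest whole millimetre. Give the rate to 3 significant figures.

R ≈ 6.16 mm/hr; total ≈ 111 mm

Column moisture flux per unit crosswind length is F = V × PW.
Inflow: F_in = 12.8 × 15.2 = 194.56 mm·m/s
Outflow: F_out = 12.8 × 6.8 = 87.04 mm·m/s
Steady-state rate R = (F_in − F_out)/L = (194.56 − 87.04) / 62800 m = 1.712e-03 mm/s.
R = 1.712e-03 × 3600 = 6.16 mm/hr.
Over 18 h: total = 6.16 × 18 = 110.88 ≈ 111 mm.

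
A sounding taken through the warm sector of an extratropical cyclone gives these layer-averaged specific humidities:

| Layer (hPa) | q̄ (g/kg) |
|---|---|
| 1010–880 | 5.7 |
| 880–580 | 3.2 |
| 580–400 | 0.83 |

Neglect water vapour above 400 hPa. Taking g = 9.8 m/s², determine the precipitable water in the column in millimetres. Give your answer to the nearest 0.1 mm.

Precipitable water is the column-integrated vapour mass per unit area: PW = (1/g) Σ q̄ Δp, with q in kg/kg and Δp in Pa (1 kg/m² of water = 1 mm).
Layer 1010–880 hPa: Δp = 130 hPa = 13000 Pa, q̄ = 0.0057 kg/kg → 0.0057 × 13000 / 9.8 = 7.56 mm
Layer 880–580 hPa: Δp = 300 hPa = 30000 Pa, q̄ = 0.0032 kg/kg → 0.0032 × 30000 / 9.8 = 9.80 mm
Layer 580–400 hPa: Δp = 180 hPa = 18000 Pa, q̄ = 0.00083 kg/kg → 0.00083 × 18000 / 9.8 = 1.52 mm
PW = 7.56 + 9.80 + 1.52 = 18.88 ≈ 18.9 mm.

PW ≈ 18.9 mm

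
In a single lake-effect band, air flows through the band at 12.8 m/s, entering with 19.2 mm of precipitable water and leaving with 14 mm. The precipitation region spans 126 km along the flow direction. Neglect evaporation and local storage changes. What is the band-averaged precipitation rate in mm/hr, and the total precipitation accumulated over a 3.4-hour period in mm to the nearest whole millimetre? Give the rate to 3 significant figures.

R ≈ 1.90 mm/hr; total ≈ 6 mm

Column moisture flux per unit crosswind length is F = V × PW.
Inflow: F_in = 12.8 × 19.2 = 245.76 mm·m/s
Outflow: F_out = 12.8 × 14 = 179.2 mm·m/s
Steady-state rate R = (F_in − F_out)/L = (245.76 − 179.2) / 126000 m = 5.283e-04 mm/s.
R = 5.283e-04 × 3600 = 1.90 mm/hr.
Over 3.4 h: total = 1.90 × 3.4 = 6.46 ≈ 6 mm.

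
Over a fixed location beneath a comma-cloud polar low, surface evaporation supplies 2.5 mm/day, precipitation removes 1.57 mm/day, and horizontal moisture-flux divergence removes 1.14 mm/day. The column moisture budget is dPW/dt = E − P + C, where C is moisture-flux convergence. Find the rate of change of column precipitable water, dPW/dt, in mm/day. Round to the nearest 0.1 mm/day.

dPW/dt ≈ -0.2 mm/day

dPW/dt = E − P + C = 2.5 − 1.57 + (-1.14) = -0.2 mm/day.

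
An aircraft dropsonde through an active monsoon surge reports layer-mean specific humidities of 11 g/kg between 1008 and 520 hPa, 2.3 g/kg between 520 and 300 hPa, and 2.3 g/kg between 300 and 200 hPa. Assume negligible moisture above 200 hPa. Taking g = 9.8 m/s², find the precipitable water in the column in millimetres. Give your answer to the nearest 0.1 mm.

PW ≈ 62.3 mm

Precipitable water is the column-integrated vapour mass per unit area: PW = (1/g) Σ q̄ Δp, with q in kg/kg and Δp in Pa (1 kg/m² of water = 1 mm).
Layer 1008–520 hPa: Δp = 488 hPa = 48800 Pa, q̄ = 0.011 kg/kg → 0.011 × 48800 / 9.8 = 54.78 mm
Layer 520–300 hPa: Δp = 220 hPa = 22000 Pa, q̄ = 0.0023 kg/kg → 0.0023 × 22000 / 9.8 = 5.16 mm
Layer 300–200 hPa: Δp = 100 hPa = 10000 Pa, q̄ = 0.0023 kg/kg → 0.0023 × 10000 / 9.8 = 2.35 mm
PW = 54.78 + 5.16 + 2.35 = 62.29 ≈ 62.3 mm.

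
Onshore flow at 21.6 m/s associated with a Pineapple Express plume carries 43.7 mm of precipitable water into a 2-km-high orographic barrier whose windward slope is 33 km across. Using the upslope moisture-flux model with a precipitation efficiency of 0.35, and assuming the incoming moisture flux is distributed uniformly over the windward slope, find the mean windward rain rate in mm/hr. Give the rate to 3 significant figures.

R ≈ 36.0 mm/hr

Incoming column moisture flux per unit ridge length: F = V × PW = 21.6 × 43.7 = 943.92 mm·m/s.
Spread over the 33 km slope with efficiency ε = 0.35: R = ε·F/W = 0.35 × 943.92 / 33000 m = 1.001e-02 mm/s.
R = 1.001e-02 × 3600 = 36.0 mm/hr.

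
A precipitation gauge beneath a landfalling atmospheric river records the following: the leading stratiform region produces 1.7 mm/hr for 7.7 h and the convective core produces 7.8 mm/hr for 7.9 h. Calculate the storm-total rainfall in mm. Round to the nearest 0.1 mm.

total ≈ 74.7 mm

Total = Σ Rᵢ Δtᵢ = 1.7 × 7.7 + 7.8 × 7.9
      = 13.09 + 61.62 = 74.7 mm.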